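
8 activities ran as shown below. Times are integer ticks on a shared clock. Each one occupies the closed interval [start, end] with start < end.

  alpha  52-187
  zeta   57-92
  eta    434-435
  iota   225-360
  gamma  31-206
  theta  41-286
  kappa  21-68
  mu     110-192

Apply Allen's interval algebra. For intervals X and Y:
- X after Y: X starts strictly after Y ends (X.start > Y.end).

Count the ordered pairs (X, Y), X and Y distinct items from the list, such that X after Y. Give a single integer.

14

Checking all 56 ordered pairs for relation 'after'; matching pairs in alphabetical order:
(eta, alpha): eta after alpha ✓
(eta, gamma): eta after gamma ✓
(eta, iota): eta after iota ✓
(eta, kappa): eta after kappa ✓
(eta, mu): eta after mu ✓
(eta, theta): eta after theta ✓
(eta, zeta): eta after zeta ✓
(iota, alpha): iota after alpha ✓
(iota, gamma): iota after gamma ✓
(iota, kappa): iota after kappa ✓
(iota, mu): iota after mu ✓
(iota, zeta): iota after zeta ✓
(mu, kappa): mu after kappa ✓
(mu, zeta): mu after zeta ✓
Count: 14.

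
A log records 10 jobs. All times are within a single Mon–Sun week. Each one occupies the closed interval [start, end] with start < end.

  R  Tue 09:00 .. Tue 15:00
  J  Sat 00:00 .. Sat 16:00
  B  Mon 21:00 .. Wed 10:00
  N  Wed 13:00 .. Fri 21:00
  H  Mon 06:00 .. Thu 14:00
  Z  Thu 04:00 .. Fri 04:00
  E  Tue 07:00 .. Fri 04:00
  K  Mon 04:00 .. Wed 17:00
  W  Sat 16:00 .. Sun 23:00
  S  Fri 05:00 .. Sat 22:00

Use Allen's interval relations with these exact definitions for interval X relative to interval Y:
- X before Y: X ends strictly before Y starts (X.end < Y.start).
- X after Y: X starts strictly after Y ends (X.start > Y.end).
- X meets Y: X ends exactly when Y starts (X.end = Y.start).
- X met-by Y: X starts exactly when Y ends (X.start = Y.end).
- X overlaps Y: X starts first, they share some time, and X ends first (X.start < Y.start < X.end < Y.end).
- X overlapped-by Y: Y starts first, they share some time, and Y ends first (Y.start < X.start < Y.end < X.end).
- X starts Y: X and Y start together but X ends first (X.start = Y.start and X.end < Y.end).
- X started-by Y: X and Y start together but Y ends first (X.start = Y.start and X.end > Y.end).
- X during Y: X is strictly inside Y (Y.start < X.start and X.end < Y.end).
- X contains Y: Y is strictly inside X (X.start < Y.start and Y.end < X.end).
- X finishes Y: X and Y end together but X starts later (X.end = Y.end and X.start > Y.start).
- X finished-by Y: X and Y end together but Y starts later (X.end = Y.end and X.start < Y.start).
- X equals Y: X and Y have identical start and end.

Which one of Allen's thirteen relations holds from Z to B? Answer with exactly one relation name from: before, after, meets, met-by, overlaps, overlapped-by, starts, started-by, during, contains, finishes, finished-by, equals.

Z = [Thu 04:00, Fri 04:00]; B = [Mon 21:00, Wed 10:00].
Compare endpoints: Z.start > B.start, Z.start > B.end, Z.end > B.start, Z.end > B.end.
That pattern is 'after'.

after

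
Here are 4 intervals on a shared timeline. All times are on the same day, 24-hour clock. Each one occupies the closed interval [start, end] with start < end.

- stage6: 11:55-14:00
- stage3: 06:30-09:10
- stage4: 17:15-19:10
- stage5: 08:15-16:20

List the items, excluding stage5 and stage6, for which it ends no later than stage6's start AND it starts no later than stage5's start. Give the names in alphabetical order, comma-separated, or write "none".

Conditions: its end is no later than stage6's start (X.end <= 11:55) AND its start is no later than stage5's start (X.start <= 08:15).
stage3: end 09:10 <= 11:55? ✓; start 06:30 <= 08:15? ✓ → yes.
stage4: end 19:10 <= 11:55? ✗; start 17:15 <= 08:15? ✗ → no.
Result: stage3.

stage3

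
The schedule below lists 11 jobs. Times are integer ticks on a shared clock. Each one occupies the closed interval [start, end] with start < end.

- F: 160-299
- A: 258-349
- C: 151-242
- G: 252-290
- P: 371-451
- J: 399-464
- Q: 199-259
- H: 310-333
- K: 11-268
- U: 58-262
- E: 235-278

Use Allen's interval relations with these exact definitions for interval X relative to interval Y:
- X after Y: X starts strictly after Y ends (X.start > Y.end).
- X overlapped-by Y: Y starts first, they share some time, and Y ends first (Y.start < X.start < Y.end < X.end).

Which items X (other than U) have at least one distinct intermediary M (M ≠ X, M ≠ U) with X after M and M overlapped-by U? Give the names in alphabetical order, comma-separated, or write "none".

Target U = [58, 262].
Intermediaries M with M overlapped-by U: A, E, F, G.
Via A — items with X after A: J, P.
Via E — items with X after E: H, J, P.
Via F — items with X after F: H, J, P.
Via G — items with X after G: H, J, P.
Union: H, J, P.

H, J, P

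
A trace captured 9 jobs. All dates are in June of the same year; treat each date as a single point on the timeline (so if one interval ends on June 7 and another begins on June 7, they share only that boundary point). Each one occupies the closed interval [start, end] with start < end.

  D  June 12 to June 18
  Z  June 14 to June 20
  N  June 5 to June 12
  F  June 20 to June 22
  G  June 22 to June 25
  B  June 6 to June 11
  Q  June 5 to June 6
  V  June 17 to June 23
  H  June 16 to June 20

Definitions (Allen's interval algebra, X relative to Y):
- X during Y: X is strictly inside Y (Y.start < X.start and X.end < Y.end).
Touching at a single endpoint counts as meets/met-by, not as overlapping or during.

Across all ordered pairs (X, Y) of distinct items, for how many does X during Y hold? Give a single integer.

Checking all 72 ordered pairs for relation 'during'; matching pairs in alphabetical order:
(B, N): B during N ✓
(F, V): F during V ✓
Count: 2.

2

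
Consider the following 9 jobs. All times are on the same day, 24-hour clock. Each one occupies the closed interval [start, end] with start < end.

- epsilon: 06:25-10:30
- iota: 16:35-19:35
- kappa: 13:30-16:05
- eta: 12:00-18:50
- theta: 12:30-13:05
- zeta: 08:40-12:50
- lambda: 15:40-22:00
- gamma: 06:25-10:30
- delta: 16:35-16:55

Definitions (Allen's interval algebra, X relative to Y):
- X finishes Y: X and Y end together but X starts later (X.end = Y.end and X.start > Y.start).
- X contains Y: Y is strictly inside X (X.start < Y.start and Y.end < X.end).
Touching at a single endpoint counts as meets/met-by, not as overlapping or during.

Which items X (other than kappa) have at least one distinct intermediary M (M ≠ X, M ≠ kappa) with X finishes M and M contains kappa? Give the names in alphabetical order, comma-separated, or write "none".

none

Target kappa = [13:30, 16:05].
Intermediaries M with M contains kappa: eta.
Via eta — items with X finishes eta: none.
Union: none.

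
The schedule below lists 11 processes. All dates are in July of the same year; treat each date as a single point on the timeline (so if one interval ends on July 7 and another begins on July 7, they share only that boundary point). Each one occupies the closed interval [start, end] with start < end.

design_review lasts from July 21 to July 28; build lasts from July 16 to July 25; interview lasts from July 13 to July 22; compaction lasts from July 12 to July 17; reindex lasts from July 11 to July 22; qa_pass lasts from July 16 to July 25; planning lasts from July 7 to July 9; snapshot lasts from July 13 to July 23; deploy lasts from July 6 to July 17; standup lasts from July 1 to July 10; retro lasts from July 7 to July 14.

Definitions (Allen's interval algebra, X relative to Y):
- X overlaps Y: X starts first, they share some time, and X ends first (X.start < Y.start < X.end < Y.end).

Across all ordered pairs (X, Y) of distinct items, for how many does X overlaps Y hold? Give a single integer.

27

Checking all 110 ordered pairs for relation 'overlaps'; matching pairs in alphabetical order:
(build, design_review): build overlaps design_review ✓
(compaction, build): compaction overlaps build ✓
(compaction, interview): compaction overlaps interview ✓
(compaction, qa_pass): compaction overlaps qa_pass ✓
(compaction, snapshot): compaction overlaps snapshot ✓
(deploy, build): deploy overlaps build ✓
(deploy, interview): deploy overlaps interview ✓
(deploy, qa_pass): deploy overlaps qa_pass ✓
(deploy, reindex): deploy overlaps reindex ✓
(deploy, snapshot): deploy overlaps snapshot ✓
(interview, build): interview overlaps build ✓
(interview, design_review): interview overlaps design_review ✓
(interview, qa_pass): interview overlaps qa_pass ✓
(qa_pass, design_review): qa_pass overlaps design_review ✓
(reindex, build): reindex overlaps build ✓
(reindex, design_review): reindex overlaps design_review ✓
(reindex, qa_pass): reindex overlaps qa_pass ✓
(reindex, snapshot): reindex overlaps snapshot ✓
(retro, compaction): retro overlaps compaction ✓
(retro, interview): retro overlaps interview ✓
(retro, reindex): retro overlaps reindex ✓
(retro, snapshot): retro overlaps snapshot ✓
(snapshot, build): snapshot overlaps build ✓
(snapshot, design_review): snapshot overlaps design_review ✓
... plus 3 further pairs not listed.
Count: 27.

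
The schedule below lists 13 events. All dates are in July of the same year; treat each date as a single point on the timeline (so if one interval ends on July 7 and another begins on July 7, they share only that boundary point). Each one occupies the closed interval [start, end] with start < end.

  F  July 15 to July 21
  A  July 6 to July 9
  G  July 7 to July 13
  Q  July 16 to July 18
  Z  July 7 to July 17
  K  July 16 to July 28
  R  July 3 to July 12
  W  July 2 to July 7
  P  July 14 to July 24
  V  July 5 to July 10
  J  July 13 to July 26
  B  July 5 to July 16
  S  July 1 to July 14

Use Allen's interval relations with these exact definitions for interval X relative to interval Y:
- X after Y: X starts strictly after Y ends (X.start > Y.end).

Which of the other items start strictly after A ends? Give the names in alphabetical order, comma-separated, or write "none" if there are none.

Target A = [July 6, July 9].
B [July 5, July 16] → contains → no.
F [July 15, July 21] → after → yes.
G [July 7, July 13] → overlapped-by → no.
J [July 13, July 26] → after → yes.
K [July 16, July 28] → after → yes.
P [July 14, July 24] → after → yes.
Q [July 16, July 18] → after → yes.
R [July 3, July 12] → contains → no.
S [July 1, July 14] → contains → no.
V [July 5, July 10] → contains → no.
W [July 2, July 7] → overlaps → no.
Z [July 7, July 17] → overlapped-by → no.
Result: F, J, K, P, Q.

F, J, K, P, Q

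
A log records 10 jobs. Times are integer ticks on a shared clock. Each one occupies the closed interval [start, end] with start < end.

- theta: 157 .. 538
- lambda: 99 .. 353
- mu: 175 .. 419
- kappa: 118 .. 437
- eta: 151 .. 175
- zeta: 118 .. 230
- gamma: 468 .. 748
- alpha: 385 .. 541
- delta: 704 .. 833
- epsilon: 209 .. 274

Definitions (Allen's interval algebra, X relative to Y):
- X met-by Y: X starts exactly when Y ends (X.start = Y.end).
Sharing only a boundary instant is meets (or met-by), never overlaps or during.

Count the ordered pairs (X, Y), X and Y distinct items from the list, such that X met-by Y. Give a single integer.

Checking all 90 ordered pairs for relation 'met-by'; matching pairs in alphabetical order:
(mu, eta): mu met-by eta ✓
Count: 1.

1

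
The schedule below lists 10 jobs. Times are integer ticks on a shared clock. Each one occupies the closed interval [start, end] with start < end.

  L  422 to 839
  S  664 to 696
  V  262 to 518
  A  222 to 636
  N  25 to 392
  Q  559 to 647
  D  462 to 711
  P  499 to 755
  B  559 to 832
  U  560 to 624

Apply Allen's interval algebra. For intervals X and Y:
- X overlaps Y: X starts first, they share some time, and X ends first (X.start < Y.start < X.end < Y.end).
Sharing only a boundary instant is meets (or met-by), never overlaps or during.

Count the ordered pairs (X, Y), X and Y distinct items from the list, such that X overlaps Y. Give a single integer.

Checking all 90 ordered pairs for relation 'overlaps'; matching pairs in alphabetical order:
(A, B): A overlaps B ✓
(A, D): A overlaps D ✓
(A, L): A overlaps L ✓
(A, P): A overlaps P ✓
(A, Q): A overlaps Q ✓
(D, B): D overlaps B ✓
(D, P): D overlaps P ✓
(N, A): N overlaps A ✓
(N, V): N overlaps V ✓
(P, B): P overlaps B ✓
(V, D): V overlaps D ✓
(V, L): V overlaps L ✓
(V, P): V overlaps P ✓
Count: 13.

13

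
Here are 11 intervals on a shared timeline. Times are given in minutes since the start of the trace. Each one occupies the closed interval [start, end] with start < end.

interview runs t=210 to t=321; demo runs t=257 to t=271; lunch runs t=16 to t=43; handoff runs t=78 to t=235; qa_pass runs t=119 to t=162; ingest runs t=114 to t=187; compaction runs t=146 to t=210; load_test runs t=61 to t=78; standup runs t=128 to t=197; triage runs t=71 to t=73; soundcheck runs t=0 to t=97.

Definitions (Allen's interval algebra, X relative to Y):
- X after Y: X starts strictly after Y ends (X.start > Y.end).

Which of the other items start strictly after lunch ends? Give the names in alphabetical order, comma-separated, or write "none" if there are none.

compaction, demo, handoff, ingest, interview, load_test, qa_pass, standup, triage

Target lunch = [t=16, t=43].
compaction [t=146, t=210] → after → yes.
demo [t=257, t=271] → after → yes.
handoff [t=78, t=235] → after → yes.
ingest [t=114, t=187] → after → yes.
interview [t=210, t=321] → after → yes.
load_test [t=61, t=78] → after → yes.
qa_pass [t=119, t=162] → after → yes.
soundcheck [t=0, t=97] → contains → no.
standup [t=128, t=197] → after → yes.
triage [t=71, t=73] → after → yes.
Result: compaction, demo, handoff, ingest, interview, load_test, qa_pass, standup, triage.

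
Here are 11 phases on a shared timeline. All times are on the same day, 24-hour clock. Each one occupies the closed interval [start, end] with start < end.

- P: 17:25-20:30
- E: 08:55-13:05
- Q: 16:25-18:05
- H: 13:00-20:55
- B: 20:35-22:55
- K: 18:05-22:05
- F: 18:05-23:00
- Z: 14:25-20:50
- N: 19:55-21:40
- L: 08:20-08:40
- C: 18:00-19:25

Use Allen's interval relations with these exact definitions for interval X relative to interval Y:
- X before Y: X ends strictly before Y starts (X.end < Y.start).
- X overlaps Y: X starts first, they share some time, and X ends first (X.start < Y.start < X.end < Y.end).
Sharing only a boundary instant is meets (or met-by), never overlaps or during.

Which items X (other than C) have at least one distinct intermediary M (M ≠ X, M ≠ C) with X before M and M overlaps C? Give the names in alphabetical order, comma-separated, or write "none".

Target C = [18:00, 19:25].
Intermediaries M with M overlaps C: Q.
Via Q — items with X before Q: E, L.
Union: E, L.

E, L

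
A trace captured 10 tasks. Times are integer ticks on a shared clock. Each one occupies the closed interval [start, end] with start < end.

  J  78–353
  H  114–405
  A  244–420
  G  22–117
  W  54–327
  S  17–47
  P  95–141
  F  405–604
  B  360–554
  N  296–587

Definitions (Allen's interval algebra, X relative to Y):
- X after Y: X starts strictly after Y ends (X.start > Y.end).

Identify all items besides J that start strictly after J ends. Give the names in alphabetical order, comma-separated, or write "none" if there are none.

Target J = [78, 353].
A [244, 420] → overlapped-by → no.
B [360, 554] → after → yes.
F [405, 604] → after → yes.
G [22, 117] → overlaps → no.
H [114, 405] → overlapped-by → no.
N [296, 587] → overlapped-by → no.
P [95, 141] → during → no.
S [17, 47] → before → no.
W [54, 327] → overlaps → no.
Result: B, F.

B, F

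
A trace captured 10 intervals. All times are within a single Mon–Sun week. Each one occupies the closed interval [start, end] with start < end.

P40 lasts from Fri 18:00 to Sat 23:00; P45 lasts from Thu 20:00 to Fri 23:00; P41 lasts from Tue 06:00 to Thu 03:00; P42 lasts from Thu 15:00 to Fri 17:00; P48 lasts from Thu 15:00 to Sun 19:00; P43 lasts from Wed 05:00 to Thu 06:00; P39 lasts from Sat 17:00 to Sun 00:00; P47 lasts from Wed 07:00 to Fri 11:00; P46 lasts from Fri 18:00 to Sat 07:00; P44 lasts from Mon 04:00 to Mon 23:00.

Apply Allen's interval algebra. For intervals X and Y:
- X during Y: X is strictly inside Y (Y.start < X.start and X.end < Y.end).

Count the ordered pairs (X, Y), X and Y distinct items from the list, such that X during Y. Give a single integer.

Checking all 90 ordered pairs for relation 'during'; matching pairs in alphabetical order:
(P39, P48): P39 during P48 ✓
(P40, P48): P40 during P48 ✓
(P45, P48): P45 during P48 ✓
(P46, P48): P46 during P48 ✓
Count: 4.

4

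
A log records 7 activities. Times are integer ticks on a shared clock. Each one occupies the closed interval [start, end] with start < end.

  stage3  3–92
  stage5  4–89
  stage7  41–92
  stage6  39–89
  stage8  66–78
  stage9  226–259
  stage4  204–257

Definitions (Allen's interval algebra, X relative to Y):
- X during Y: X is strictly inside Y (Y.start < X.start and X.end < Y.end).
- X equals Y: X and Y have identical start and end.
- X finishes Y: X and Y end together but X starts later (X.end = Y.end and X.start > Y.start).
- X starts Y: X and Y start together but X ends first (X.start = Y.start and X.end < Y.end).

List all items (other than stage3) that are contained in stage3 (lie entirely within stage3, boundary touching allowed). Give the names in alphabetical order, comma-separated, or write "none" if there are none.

stage5, stage6, stage7, stage8

Target stage3 = [3, 92].
stage4 [204, 257] → after → no.
stage5 [4, 89] → during → yes.
stage6 [39, 89] → during → yes.
stage7 [41, 92] → finishes → yes.
stage8 [66, 78] → during → yes.
stage9 [226, 259] → after → no.
Result: stage5, stage6, stage7, stage8.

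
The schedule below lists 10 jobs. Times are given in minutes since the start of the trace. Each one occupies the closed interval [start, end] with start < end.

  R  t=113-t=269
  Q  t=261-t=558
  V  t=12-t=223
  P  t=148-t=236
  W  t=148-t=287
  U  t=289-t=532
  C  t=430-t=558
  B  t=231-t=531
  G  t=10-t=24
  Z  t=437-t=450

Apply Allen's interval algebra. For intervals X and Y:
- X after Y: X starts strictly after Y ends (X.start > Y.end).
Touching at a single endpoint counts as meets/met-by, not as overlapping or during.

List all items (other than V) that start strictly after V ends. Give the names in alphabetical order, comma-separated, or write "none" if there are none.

B, C, Q, U, Z

Target V = [t=12, t=223].
B [t=231, t=531] → after → yes.
C [t=430, t=558] → after → yes.
G [t=10, t=24] → overlaps → no.
P [t=148, t=236] → overlapped-by → no.
Q [t=261, t=558] → after → yes.
R [t=113, t=269] → overlapped-by → no.
U [t=289, t=532] → after → yes.
W [t=148, t=287] → overlapped-by → no.
Z [t=437, t=450] → after → yes.
Result: B, C, Q, U, Z.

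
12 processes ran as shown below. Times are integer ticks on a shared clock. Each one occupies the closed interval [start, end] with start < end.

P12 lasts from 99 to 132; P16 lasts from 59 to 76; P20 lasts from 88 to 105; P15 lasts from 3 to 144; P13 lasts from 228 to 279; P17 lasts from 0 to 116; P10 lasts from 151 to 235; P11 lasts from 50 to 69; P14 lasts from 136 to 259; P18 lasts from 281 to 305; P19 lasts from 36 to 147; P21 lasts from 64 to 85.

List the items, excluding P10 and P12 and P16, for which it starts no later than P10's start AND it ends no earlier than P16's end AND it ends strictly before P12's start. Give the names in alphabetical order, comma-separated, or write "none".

Conditions: its start is no later than P10's start (X.start <= 151) AND its end is no earlier than P16's end (X.end >= 76) AND its end is strictly before P12's start (X.end < 99).
P11: start 50 <= 151? ✓; end 69 >= 76? ✗; end 69 < 99? ✓ → no.
P13: start 228 <= 151? ✗; end 279 >= 76? ✓; end 279 < 99? ✗ → no.
P14: start 136 <= 151? ✓; end 259 >= 76? ✓; end 259 < 99? ✗ → no.
P15: start 3 <= 151? ✓; end 144 >= 76? ✓; end 144 < 99? ✗ → no.
P17: start 0 <= 151? ✓; end 116 >= 76? ✓; end 116 < 99? ✗ → no.
P18: start 281 <= 151? ✗; end 305 >= 76? ✓; end 305 < 99? ✗ → no.
P19: start 36 <= 151? ✓; end 147 >= 76? ✓; end 147 < 99? ✗ → no.
P20: start 88 <= 151? ✓; end 105 >= 76? ✓; end 105 < 99? ✗ → no.
P21: start 64 <= 151? ✓; end 85 >= 76? ✓; end 85 < 99? ✓ → yes.
Result: P21.

P21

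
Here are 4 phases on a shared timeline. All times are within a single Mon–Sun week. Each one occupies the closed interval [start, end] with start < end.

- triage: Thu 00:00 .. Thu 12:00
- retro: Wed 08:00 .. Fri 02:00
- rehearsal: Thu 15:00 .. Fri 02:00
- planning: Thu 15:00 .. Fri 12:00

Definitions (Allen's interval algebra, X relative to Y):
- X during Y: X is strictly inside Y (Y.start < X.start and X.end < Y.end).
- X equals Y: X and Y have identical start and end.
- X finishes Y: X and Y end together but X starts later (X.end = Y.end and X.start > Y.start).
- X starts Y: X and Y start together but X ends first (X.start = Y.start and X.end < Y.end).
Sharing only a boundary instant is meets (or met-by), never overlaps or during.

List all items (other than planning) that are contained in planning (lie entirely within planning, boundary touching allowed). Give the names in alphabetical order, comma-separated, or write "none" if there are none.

Target planning = [Thu 15:00, Fri 12:00].
rehearsal [Thu 15:00, Fri 02:00] → starts → yes.
retro [Wed 08:00, Fri 02:00] → overlaps → no.
triage [Thu 00:00, Thu 12:00] → before → no.
Result: rehearsal.

rehearsal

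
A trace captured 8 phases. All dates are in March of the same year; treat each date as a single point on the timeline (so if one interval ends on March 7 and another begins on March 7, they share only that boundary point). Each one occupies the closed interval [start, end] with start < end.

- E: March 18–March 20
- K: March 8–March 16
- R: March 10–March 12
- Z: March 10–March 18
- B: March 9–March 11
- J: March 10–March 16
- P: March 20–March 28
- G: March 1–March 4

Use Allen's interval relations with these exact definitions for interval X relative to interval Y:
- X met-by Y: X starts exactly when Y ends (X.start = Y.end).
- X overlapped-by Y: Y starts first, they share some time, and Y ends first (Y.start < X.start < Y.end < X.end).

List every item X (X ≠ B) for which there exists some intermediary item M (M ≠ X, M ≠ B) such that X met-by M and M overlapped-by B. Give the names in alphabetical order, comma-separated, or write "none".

Target B = [March 9, March 11].
Intermediaries M with M overlapped-by B: J, R, Z.
Via J — items with X met-by J: none.
Via R — items with X met-by R: none.
Via Z — items with X met-by Z: E.
Union: E.

E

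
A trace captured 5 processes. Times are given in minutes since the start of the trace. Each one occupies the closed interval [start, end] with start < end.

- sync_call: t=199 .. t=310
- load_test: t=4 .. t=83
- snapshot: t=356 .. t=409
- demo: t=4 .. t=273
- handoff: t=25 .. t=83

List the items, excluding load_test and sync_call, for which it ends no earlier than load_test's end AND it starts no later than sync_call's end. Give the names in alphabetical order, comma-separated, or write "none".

demo, handoff

Conditions: its end is no earlier than load_test's end (X.end >= t=83) AND its start is no later than sync_call's end (X.start <= t=310).
demo: end t=273 >= t=83? ✓; start t=4 <= t=310? ✓ → yes.
handoff: end t=83 >= t=83? ✓; start t=25 <= t=310? ✓ → yes.
snapshot: end t=409 >= t=83? ✓; start t=356 <= t=310? ✗ → no.
Result: demo, handoff.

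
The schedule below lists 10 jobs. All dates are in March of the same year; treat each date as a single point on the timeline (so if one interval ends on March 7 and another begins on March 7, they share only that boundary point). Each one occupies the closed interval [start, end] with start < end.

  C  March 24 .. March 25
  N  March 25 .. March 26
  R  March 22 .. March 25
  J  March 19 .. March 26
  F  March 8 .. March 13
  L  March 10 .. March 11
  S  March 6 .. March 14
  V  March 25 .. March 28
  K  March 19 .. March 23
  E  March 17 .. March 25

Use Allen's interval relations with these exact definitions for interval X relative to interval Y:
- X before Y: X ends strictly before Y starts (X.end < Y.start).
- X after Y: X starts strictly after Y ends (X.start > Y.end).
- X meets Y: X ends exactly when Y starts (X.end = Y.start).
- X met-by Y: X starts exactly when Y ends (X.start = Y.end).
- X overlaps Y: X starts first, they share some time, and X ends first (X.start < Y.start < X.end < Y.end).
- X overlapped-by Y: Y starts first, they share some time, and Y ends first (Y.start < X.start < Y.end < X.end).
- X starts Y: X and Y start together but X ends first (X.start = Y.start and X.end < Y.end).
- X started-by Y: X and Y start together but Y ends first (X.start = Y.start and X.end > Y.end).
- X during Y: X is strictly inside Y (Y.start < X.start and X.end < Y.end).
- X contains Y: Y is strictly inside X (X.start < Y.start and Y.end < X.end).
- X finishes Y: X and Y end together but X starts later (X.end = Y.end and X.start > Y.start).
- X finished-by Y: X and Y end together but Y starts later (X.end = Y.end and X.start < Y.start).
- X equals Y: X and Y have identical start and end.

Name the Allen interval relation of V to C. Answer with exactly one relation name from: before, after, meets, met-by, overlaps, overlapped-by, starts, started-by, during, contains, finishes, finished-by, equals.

met-by

V = [March 25, March 28]; C = [March 24, March 25].
Compare endpoints: V.start > C.start, V.start = C.end, V.end > C.start, V.end > C.end.
That pattern is 'met-by'.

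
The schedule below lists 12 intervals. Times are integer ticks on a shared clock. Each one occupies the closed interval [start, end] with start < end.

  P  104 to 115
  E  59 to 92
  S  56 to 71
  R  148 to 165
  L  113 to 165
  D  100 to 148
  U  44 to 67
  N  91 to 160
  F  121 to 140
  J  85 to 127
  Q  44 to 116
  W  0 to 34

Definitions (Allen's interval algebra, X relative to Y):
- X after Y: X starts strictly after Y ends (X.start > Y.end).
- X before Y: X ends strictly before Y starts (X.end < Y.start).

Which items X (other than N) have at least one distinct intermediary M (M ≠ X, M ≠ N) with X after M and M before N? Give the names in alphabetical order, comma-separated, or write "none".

D, E, F, J, L, P, Q, R, S, U

Target N = [91, 160].
Intermediaries M with M before N: S, U, W.
Via S — items with X after S: D, F, J, L, P, R.
Via U — items with X after U: D, F, J, L, P, R.
Via W — items with X after W: D, E, F, J, L, P, Q, R, S, U.
Union: D, E, F, J, L, P, Q, R, S, U.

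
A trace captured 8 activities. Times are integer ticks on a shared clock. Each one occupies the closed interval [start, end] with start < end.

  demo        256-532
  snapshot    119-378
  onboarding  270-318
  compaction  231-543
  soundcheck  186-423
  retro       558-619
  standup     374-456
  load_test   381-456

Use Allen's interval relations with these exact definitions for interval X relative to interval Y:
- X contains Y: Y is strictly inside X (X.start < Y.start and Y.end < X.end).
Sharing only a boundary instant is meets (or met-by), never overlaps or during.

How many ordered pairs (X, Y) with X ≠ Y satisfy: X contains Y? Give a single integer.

9

Checking all 56 ordered pairs for relation 'contains'; matching pairs in alphabetical order:
(compaction, demo): compaction contains demo ✓
(compaction, load_test): compaction contains load_test ✓
(compaction, onboarding): compaction contains onboarding ✓
(compaction, standup): compaction contains standup ✓
(demo, load_test): demo contains load_test ✓
(demo, onboarding): demo contains onboarding ✓
(demo, standup): demo contains standup ✓
(snapshot, onboarding): snapshot contains onboarding ✓
(soundcheck, onboarding): soundcheck contains onboarding ✓
Count: 9.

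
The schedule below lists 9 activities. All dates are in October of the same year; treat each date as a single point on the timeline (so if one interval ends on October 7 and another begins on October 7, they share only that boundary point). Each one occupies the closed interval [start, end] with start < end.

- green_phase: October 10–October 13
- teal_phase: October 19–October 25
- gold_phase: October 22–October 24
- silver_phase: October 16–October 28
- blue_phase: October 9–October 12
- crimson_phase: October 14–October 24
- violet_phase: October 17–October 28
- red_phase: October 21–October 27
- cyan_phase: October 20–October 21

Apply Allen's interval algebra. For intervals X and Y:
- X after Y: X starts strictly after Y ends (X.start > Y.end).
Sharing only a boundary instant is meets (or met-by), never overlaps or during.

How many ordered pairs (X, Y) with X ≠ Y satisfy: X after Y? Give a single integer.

15

Checking all 72 ordered pairs for relation 'after'; matching pairs in alphabetical order:
(crimson_phase, blue_phase): crimson_phase after blue_phase ✓
(crimson_phase, green_phase): crimson_phase after green_phase ✓
(cyan_phase, blue_phase): cyan_phase after blue_phase ✓
(cyan_phase, green_phase): cyan_phase after green_phase ✓
(gold_phase, blue_phase): gold_phase after blue_phase ✓
(gold_phase, cyan_phase): gold_phase after cyan_phase ✓
(gold_phase, green_phase): gold_phase after green_phase ✓
(red_phase, blue_phase): red_phase after blue_phase ✓
(red_phase, green_phase): red_phase after green_phase ✓
(silver_phase, blue_phase): silver_phase after blue_phase ✓
(silver_phase, green_phase): silver_phase after green_phase ✓
(teal_phase, blue_phase): teal_phase after blue_phase ✓
(teal_phase, green_phase): teal_phase after green_phase ✓
(violet_phase, blue_phase): violet_phase after blue_phase ✓
(violet_phase, green_phase): violet_phase after green_phase ✓
Count: 15.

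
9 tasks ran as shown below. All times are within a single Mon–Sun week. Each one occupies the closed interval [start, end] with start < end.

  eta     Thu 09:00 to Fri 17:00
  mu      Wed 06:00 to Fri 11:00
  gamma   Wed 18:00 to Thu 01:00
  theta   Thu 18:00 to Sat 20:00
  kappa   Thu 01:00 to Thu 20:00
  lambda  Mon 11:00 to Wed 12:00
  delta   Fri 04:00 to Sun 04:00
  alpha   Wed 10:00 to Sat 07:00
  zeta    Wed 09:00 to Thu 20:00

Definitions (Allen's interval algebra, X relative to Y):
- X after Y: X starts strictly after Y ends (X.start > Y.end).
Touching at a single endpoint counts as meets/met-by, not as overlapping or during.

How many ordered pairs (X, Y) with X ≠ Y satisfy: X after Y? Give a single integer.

Checking all 72 ordered pairs for relation 'after'; matching pairs in alphabetical order:
(delta, gamma): delta after gamma ✓
(delta, kappa): delta after kappa ✓
(delta, lambda): delta after lambda ✓
(delta, zeta): delta after zeta ✓
(eta, gamma): eta after gamma ✓
(eta, lambda): eta after lambda ✓
(gamma, lambda): gamma after lambda ✓
(kappa, lambda): kappa after lambda ✓
(theta, gamma): theta after gamma ✓
(theta, lambda): theta after lambda ✓
Count: 10.

10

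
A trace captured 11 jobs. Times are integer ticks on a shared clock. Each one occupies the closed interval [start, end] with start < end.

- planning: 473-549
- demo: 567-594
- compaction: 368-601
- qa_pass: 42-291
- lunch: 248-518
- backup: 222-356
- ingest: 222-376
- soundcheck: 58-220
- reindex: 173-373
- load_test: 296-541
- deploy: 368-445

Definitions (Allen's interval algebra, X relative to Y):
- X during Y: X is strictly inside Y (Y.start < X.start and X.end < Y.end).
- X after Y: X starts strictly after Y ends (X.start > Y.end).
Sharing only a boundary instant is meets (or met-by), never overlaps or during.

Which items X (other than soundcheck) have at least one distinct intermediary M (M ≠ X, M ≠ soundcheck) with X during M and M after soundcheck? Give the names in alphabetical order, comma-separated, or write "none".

demo, deploy, planning

Target soundcheck = [58, 220].
Intermediaries M with M after soundcheck: backup, compaction, demo, deploy, ingest, load_test, lunch, planning.
Via backup — items with X during backup: none.
Via compaction — items with X during compaction: demo, planning.
Via demo — items with X during demo: none.
Via deploy — items with X during deploy: none.
Via ingest — items with X during ingest: none.
Via load_test — items with X during load_test: deploy.
Via lunch — items with X during lunch: deploy.
Via planning — items with X during planning: none.
Union: demo, deploy, planning.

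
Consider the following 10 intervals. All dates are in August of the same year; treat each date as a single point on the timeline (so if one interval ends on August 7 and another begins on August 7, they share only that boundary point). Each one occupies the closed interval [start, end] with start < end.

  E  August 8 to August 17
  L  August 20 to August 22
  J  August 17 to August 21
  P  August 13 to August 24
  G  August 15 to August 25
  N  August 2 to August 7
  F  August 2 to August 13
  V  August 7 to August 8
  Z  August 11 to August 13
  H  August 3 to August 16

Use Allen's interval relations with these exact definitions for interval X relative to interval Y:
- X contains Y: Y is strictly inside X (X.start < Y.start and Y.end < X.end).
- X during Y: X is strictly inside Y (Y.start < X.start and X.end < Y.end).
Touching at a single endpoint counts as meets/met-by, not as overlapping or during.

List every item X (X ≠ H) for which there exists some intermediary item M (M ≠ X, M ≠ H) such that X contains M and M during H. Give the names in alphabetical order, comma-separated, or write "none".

E, F

Target H = [August 3, August 16].
Intermediaries M with M during H: V, Z.
Via V — items with X contains V: F.
Via Z — items with X contains Z: E.
Union: E, F.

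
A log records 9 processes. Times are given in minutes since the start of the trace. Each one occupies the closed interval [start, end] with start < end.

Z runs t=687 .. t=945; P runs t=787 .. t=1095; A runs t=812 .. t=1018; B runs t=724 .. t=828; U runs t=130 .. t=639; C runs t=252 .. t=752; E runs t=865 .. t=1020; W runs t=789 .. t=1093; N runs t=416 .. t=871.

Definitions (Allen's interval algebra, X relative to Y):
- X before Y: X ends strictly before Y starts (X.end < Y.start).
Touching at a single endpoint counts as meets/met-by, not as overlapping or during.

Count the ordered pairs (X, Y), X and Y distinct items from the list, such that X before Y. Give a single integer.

Checking all 72 ordered pairs for relation 'before'; matching pairs in alphabetical order:
(B, E): B before E ✓
(C, A): C before A ✓
(C, E): C before E ✓
(C, P): C before P ✓
(C, W): C before W ✓
(U, A): U before A ✓
(U, B): U before B ✓
(U, E): U before E ✓
(U, P): U before P ✓
(U, W): U before W ✓
(U, Z): U before Z ✓
Count: 11.

11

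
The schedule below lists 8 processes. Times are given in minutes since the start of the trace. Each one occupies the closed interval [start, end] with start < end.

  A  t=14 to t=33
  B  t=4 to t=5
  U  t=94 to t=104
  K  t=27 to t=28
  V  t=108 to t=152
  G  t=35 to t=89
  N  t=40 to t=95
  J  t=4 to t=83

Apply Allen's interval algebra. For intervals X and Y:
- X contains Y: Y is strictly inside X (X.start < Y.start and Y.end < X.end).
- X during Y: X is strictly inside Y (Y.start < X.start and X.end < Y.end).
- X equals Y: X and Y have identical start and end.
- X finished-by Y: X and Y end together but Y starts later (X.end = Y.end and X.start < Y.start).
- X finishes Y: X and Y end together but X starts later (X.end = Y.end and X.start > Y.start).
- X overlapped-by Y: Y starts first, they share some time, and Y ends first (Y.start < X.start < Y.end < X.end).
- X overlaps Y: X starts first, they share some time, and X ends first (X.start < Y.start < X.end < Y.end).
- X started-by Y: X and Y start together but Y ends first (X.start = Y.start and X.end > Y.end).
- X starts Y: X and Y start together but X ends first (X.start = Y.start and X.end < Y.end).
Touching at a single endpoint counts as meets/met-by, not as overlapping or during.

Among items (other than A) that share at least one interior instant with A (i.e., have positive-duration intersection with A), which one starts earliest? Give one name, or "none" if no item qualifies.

Target A = [t=14, t=33].
B [t=4, t=5] → before → excluded.
G [t=35, t=89] → after → excluded.
J [t=4, t=83] → contains → candidate.
K [t=27, t=28] → during → candidate.
N [t=40, t=95] → after → excluded.
U [t=94, t=104] → after → excluded.
V [t=108, t=152] → after → excluded.
Among candidates, earliest start is t=4 → J.

J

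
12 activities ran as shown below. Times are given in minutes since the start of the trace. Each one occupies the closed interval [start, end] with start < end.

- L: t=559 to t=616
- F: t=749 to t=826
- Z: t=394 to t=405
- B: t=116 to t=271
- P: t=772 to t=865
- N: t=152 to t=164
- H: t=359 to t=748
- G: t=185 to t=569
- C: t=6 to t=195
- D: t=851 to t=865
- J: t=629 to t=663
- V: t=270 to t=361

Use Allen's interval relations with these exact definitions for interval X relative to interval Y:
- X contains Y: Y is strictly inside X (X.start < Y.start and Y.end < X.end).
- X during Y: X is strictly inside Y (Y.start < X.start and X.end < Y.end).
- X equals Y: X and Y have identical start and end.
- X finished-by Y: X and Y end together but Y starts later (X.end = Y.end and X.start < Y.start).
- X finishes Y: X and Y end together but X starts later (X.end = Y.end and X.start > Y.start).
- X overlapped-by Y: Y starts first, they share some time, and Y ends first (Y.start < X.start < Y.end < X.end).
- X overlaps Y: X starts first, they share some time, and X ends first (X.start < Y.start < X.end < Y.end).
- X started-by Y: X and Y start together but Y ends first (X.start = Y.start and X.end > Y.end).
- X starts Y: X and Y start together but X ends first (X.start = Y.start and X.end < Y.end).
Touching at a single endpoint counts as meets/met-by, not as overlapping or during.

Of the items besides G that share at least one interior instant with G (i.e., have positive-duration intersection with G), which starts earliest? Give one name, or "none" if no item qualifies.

Target G = [t=185, t=569].
B [t=116, t=271] → overlaps → candidate.
C [t=6, t=195] → overlaps → candidate.
D [t=851, t=865] → after → excluded.
F [t=749, t=826] → after → excluded.
H [t=359, t=748] → overlapped-by → candidate.
J [t=629, t=663] → after → excluded.
L [t=559, t=616] → overlapped-by → candidate.
N [t=152, t=164] → before → excluded.
P [t=772, t=865] → after → excluded.
V [t=270, t=361] → during → candidate.
Z [t=394, t=405] → during → candidate.
Among candidates, earliest start is t=6 → C.

C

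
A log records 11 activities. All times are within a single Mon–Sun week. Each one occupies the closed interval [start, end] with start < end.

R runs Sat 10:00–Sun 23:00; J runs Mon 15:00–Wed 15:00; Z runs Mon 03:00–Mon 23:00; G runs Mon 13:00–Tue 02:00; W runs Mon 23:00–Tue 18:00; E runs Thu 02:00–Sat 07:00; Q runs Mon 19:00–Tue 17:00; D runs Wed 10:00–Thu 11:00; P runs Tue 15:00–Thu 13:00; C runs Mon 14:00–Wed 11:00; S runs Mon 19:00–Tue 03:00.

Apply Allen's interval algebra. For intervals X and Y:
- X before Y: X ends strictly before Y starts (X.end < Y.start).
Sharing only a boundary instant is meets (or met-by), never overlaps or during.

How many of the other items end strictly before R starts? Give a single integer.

10

Target R = [Sat 10:00, Sun 23:00].
C [Mon 14:00, Wed 11:00] → before → counts.
D [Wed 10:00, Thu 11:00] → before → counts.
E [Thu 02:00, Sat 07:00] → before → counts.
G [Mon 13:00, Tue 02:00] → before → counts.
J [Mon 15:00, Wed 15:00] → before → counts.
P [Tue 15:00, Thu 13:00] → before → counts.
Q [Mon 19:00, Tue 17:00] → before → counts.
S [Mon 19:00, Tue 03:00] → before → counts.
W [Mon 23:00, Tue 18:00] → before → counts.
Z [Mon 03:00, Mon 23:00] → before → counts.
Total: 10.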